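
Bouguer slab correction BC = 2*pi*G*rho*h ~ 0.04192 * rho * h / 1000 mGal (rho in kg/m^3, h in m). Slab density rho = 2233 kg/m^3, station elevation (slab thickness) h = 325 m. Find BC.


BC = 0.04192 * rho * h / 1000
= 0.04192 * 2233 * 325 / 1000
= 30.4224 mGal

30.4224


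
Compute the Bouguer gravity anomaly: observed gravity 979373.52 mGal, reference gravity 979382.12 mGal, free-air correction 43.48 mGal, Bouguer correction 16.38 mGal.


BA = g_obs - g_ref + FAC - BC
= 979373.52 - 979382.12 + 43.48 - 16.38
= 18.5 mGal

18.5


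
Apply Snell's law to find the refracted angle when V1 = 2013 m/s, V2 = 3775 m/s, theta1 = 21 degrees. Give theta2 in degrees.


sin(theta1) = sin(21 deg) = 0.358368
sin(theta2) = V2/V1 * sin(theta1) = 3775/2013 * 0.358368 = 0.672051
theta2 = arcsin(0.672051) = 42.2256 degrees

42.2256


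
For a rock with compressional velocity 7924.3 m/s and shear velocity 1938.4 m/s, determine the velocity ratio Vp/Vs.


Vp/Vs = 7924.3 / 1938.4
= 4.0881

4.0881


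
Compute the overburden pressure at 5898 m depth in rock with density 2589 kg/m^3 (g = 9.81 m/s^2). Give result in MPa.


P = rho * g * z / 1e6
= 2589 * 9.81 * 5898 / 1e6
= 149797934.82 / 1e6
= 149.7979 MPa

149.7979


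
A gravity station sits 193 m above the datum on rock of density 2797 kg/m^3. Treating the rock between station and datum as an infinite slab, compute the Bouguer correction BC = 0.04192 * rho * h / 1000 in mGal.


BC = 0.04192 * rho * h / 1000
= 0.04192 * 2797 * 193 / 1000
= 22.6293 mGal

22.6293


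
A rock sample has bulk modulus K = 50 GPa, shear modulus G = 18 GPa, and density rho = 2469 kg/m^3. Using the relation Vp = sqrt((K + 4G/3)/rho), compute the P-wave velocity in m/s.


First compute the effective modulus:
K + 4G/3 = 50e9 + 4*18e9/3 = 74000000000.0 Pa
Then divide by density:
74000000000.0 / 2469 = 29971648.4407 Pa/(kg/m^3)
Take the square root:
Vp = sqrt(29971648.4407) = 5474.64 m/s

5474.64


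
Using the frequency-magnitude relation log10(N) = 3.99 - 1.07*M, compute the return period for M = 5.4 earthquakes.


log10(N) = 3.99 - 1.07*5.4 = -1.788
N = 10^-1.788 = 0.016293
T = 1/N = 1/0.016293 = 61.3762 years

61.3762


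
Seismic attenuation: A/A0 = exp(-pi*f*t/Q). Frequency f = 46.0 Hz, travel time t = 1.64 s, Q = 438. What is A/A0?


pi*f*t/Q = pi*46.0*1.64/438 = 0.5411
A/A0 = exp(-0.5411) = 0.582108

0.582108


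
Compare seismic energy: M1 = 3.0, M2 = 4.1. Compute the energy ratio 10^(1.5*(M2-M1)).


M2 - M1 = 4.1 - 3.0 = 1.1
1.5 * 1.1 = 1.65
ratio = 10^1.65 = 44.67

44.67


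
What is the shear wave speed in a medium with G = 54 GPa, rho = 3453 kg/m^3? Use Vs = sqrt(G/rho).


Convert G to Pa: G = 54e9 Pa
Compute G/rho = 54e9 / 3453 = 15638575.152
Vs = sqrt(15638575.152) = 3954.56 m/s

3954.56


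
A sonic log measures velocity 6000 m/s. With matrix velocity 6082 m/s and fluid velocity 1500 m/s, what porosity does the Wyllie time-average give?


1/V - 1/Vm = 1/6000 - 1/6082 = 2.25e-06
1/Vf - 1/Vm = 1/1500 - 1/6082 = 0.00050225
phi = 2.25e-06 / 0.00050225 = 0.0045

0.0045


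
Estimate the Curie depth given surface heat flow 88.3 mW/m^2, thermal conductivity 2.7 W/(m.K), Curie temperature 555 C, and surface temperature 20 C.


T_Curie - T_surf = 555 - 20 = 535 C
Convert q to W/m^2: 88.3 mW/m^2 = 0.0883 W/m^2
d = 535 * 2.7 / 0.0883 = 16359.0 m

16359.0


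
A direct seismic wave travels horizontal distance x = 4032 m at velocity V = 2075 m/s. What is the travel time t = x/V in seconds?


t = x / V
= 4032 / 2075
= 1.9431 s

1.9431


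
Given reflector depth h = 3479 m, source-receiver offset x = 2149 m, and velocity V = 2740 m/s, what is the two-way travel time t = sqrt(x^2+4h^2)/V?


x^2 + 4h^2 = 2149^2 + 4*3479^2 = 4618201 + 48413764 = 53031965
sqrt(53031965) = 7282.3049
t = 7282.3049 / 2740 = 2.6578 s

2.6578


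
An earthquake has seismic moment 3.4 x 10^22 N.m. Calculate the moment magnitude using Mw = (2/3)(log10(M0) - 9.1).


log10(M0) = log10(3.4 x 10^22) = 22.5315
Mw = 2/3 * (22.5315 - 9.1)
= 2/3 * 13.4315
= 8.95

8.95


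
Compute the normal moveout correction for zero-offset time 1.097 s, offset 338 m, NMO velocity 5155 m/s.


x/Vnmo = 338/5155 = 0.065567
(x/Vnmo)^2 = 0.004299
t0^2 = 1.203409
sqrt(1.203409 + 0.004299) = 1.098958
dt = 1.098958 - 1.097 = 0.001958

0.001958


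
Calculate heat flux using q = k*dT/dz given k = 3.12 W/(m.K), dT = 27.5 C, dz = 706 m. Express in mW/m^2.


q = k * dT / dz * 1000
= 3.12 * 27.5 / 706 * 1000
= 0.12153 * 1000
= 121.5297 mW/m^2

121.5297


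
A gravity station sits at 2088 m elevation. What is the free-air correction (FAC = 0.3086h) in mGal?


FAC = 0.3086 * h
= 0.3086 * 2088
= 644.3568 mGal

644.3568


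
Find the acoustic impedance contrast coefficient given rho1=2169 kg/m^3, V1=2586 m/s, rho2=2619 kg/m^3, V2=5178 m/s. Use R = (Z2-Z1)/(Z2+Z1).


Z1 = 2169 * 2586 = 5609034
Z2 = 2619 * 5178 = 13561182
R = (13561182 - 5609034) / (13561182 + 5609034) = 7952148 / 19170216 = 0.4148

0.4148


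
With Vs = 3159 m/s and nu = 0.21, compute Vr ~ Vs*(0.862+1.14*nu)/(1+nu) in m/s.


Numerator factor = 0.862 + 1.14*0.21 = 1.1014
Denominator = 1 + 0.21 = 1.21
Vr = 3159 * 1.1014 / 1.21 = 2875.47 m/s

2875.47


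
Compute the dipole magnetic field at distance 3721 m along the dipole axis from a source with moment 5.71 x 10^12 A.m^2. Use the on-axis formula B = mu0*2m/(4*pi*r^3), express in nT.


m = 5.71 x 10^12 = 5710000000000 A.m^2
2m = 11420000000000 A.m^2
r^3 = 3721^3 = 51520374361
B = (4pi*10^-7) * 11420000000000 / (4*pi * 51520374361) * 1e9
= 14350795.241598 / 647424118410.85 * 1e9
= 22165.988 nT

22165.988


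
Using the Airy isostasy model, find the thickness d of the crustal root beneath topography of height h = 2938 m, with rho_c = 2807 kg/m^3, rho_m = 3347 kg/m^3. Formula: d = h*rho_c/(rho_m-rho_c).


rho_m - rho_c = 3347 - 2807 = 540
d = 2938 * 2807 / 540
= 8246966 / 540
= 15272.16 m

15272.16


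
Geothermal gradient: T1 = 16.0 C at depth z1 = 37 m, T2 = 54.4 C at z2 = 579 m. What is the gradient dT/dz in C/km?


dT = 54.4 - 16.0 = 38.4 C
dz = 579 - 37 = 542 m
gradient = dT/dz * 1000 = 38.4/542 * 1000 = 70.8487 C/km

70.8487


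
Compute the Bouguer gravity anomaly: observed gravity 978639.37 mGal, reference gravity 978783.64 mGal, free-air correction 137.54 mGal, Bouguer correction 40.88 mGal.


BA = g_obs - g_ref + FAC - BC
= 978639.37 - 978783.64 + 137.54 - 40.88
= -47.61 mGal

-47.61


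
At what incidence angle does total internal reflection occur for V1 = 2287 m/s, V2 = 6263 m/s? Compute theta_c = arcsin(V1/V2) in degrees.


V1/V2 = 2287/6263 = 0.36516
theta_c = arcsin(0.36516) = 21.4175 degrees

21.4175


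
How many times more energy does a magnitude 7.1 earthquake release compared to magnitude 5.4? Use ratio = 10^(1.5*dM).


M2 - M1 = 7.1 - 5.4 = 1.7
1.5 * 1.7 = 2.55
ratio = 10^2.55 = 354.81

354.81


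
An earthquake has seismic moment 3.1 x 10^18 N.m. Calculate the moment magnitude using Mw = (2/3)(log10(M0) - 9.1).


log10(M0) = log10(3.1 x 10^18) = 18.4914
Mw = 2/3 * (18.4914 - 9.1)
= 2/3 * 9.3914
= 6.26

6.26


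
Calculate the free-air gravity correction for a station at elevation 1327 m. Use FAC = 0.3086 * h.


FAC = 0.3086 * h
= 0.3086 * 1327
= 409.5122 mGal

409.5122


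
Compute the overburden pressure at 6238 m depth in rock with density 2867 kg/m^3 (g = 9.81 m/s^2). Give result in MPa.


P = rho * g * z / 1e6
= 2867 * 9.81 * 6238 / 1e6
= 175445434.26 / 1e6
= 175.4454 MPa

175.4454


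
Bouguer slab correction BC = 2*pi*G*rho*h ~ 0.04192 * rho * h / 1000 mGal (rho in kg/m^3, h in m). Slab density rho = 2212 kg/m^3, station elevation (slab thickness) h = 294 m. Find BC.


BC = 0.04192 * rho * h / 1000
= 0.04192 * 2212 * 294 / 1000
= 27.2617 mGal

27.2617


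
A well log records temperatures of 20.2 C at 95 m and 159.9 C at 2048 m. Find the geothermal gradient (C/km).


dT = 159.9 - 20.2 = 139.7 C
dz = 2048 - 95 = 1953 m
gradient = dT/dz * 1000 = 139.7/1953 * 1000 = 71.531 C/km

71.531


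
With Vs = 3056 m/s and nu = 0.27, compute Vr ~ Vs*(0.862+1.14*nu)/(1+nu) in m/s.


Numerator factor = 0.862 + 1.14*0.27 = 1.1698
Denominator = 1 + 0.27 = 1.27
Vr = 3056 * 1.1698 / 1.27 = 2814.89 m/s

2814.89


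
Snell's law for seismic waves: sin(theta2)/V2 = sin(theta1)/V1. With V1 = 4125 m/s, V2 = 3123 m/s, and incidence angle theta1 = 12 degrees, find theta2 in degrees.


sin(theta1) = sin(12 deg) = 0.207912
sin(theta2) = V2/V1 * sin(theta1) = 3123/4125 * 0.207912 = 0.157408
theta2 = arcsin(0.157408) = 9.0565 degrees

9.0565


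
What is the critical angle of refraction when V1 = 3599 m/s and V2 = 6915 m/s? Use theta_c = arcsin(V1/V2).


V1/V2 = 3599/6915 = 0.520463
theta_c = arcsin(0.520463) = 31.3633 degrees

31.3633


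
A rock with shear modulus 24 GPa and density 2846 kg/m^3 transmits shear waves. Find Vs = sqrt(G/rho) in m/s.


Convert G to Pa: G = 24e9 Pa
Compute G/rho = 24e9 / 2846 = 8432888.2642
Vs = sqrt(8432888.2642) = 2903.94 m/s

2903.94


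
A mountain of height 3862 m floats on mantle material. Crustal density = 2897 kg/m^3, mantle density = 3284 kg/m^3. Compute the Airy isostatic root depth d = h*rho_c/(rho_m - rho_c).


rho_m - rho_c = 3284 - 2897 = 387
d = 3862 * 2897 / 387
= 11188214 / 387
= 28910.11 m

28910.11


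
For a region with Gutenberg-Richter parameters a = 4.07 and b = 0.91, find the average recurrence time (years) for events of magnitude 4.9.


log10(N) = 4.07 - 0.91*4.9 = -0.389
N = 10^-0.389 = 0.408319
T = 1/N = 1/0.408319 = 2.4491 years

2.4491


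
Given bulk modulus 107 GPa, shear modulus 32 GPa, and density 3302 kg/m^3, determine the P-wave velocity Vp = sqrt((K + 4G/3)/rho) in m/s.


First compute the effective modulus:
K + 4G/3 = 107e9 + 4*32e9/3 = 149666666666.67 Pa
Then divide by density:
149666666666.67 / 3302 = 45326065.0111 Pa/(kg/m^3)
Take the square root:
Vp = sqrt(45326065.0111) = 6732.46 m/s

6732.46


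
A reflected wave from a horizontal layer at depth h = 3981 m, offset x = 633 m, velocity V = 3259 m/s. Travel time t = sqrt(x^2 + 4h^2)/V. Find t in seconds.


x^2 + 4h^2 = 633^2 + 4*3981^2 = 400689 + 63393444 = 63794133
sqrt(63794133) = 7987.1229
t = 7987.1229 / 3259 = 2.4508 s

2.4508


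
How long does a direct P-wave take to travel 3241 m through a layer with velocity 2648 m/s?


t = x / V
= 3241 / 2648
= 1.2239 s

1.2239


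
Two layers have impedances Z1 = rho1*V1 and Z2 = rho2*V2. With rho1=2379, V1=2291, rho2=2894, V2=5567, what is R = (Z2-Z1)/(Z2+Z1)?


Z1 = 2379 * 2291 = 5450289
Z2 = 2894 * 5567 = 16110898
R = (16110898 - 5450289) / (16110898 + 5450289) = 10660609 / 21561187 = 0.4944

0.4944


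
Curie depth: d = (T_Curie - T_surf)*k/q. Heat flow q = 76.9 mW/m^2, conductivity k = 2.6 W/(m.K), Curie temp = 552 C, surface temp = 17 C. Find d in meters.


T_Curie - T_surf = 552 - 17 = 535 C
Convert q to W/m^2: 76.9 mW/m^2 = 0.0769 W/m^2
d = 535 * 2.6 / 0.0769 = 18088.43 m

18088.43


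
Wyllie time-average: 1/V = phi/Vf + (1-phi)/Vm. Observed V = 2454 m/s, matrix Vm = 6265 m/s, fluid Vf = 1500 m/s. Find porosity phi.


1/V - 1/Vm = 1/2454 - 1/6265 = 0.00024788
1/Vf - 1/Vm = 1/1500 - 1/6265 = 0.00050705
phi = 0.00024788 / 0.00050705 = 0.4889

0.4889


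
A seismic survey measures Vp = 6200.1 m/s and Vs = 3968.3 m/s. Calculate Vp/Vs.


Vp/Vs = 6200.1 / 3968.3
= 1.5624

1.5624


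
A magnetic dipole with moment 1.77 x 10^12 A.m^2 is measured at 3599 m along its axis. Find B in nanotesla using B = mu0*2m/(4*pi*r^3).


m = 1.77 x 10^12 = 1770000000000 A.m^2
2m = 3540000000000 A.m^2
r^3 = 3599^3 = 46617130799
B = (4pi*10^-7) * 3540000000000 / (4*pi * 46617130799) * 1e9
= 4448495.197483 / 585808142598.29 * 1e9
= 7593.7749 nT

7593.7749


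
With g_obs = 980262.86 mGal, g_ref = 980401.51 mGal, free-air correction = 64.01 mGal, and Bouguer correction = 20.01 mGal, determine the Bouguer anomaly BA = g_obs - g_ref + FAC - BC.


BA = g_obs - g_ref + FAC - BC
= 980262.86 - 980401.51 + 64.01 - 20.01
= -94.65 mGal

-94.65


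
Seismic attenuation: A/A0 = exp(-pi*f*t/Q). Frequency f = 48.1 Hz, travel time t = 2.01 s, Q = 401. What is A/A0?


pi*f*t/Q = pi*48.1*2.01/401 = 0.757437
A/A0 = exp(-0.757437) = 0.468866

0.468866


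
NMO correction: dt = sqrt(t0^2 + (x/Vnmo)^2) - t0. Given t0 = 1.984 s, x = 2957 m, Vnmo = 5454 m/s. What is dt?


x/Vnmo = 2957/5454 = 0.542171
(x/Vnmo)^2 = 0.293949
t0^2 = 3.936256
sqrt(3.936256 + 0.293949) = 2.056746
dt = 2.056746 - 1.984 = 0.072746

0.072746


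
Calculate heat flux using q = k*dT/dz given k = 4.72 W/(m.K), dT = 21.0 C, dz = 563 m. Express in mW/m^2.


q = k * dT / dz * 1000
= 4.72 * 21.0 / 563 * 1000
= 0.176057 * 1000
= 176.0568 mW/m^2

176.0568


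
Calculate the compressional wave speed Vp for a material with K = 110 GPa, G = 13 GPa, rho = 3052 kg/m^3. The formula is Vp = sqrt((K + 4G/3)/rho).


First compute the effective modulus:
K + 4G/3 = 110e9 + 4*13e9/3 = 127333333333.33 Pa
Then divide by density:
127333333333.33 / 3052 = 41721275.6662 Pa/(kg/m^3)
Take the square root:
Vp = sqrt(41721275.6662) = 6459.2 m/s

6459.2


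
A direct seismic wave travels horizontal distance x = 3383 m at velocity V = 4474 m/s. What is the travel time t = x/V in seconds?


t = x / V
= 3383 / 4474
= 0.7561 s

0.7561


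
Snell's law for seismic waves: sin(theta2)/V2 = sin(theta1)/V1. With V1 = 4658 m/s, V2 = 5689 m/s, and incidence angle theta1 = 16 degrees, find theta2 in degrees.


sin(theta1) = sin(16 deg) = 0.275637
sin(theta2) = V2/V1 * sin(theta1) = 5689/4658 * 0.275637 = 0.336647
theta2 = arcsin(0.336647) = 19.6727 degrees

19.6727


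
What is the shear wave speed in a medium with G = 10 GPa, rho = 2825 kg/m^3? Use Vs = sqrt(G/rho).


Convert G to Pa: G = 10e9 Pa
Compute G/rho = 10e9 / 2825 = 3539823.0088
Vs = sqrt(3539823.0088) = 1881.44 m/s

1881.44


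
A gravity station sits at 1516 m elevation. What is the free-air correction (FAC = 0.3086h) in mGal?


FAC = 0.3086 * h
= 0.3086 * 1516
= 467.8376 mGal

467.8376


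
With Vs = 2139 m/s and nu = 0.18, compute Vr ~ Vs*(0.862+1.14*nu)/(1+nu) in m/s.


Numerator factor = 0.862 + 1.14*0.18 = 1.0672
Denominator = 1 + 0.18 = 1.18
Vr = 2139 * 1.0672 / 1.18 = 1934.53 m/s

1934.53


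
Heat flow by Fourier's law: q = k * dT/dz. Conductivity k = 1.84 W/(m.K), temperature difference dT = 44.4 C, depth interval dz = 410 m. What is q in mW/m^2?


q = k * dT / dz * 1000
= 1.84 * 44.4 / 410 * 1000
= 0.199259 * 1000
= 199.2585 mW/m^2

199.2585


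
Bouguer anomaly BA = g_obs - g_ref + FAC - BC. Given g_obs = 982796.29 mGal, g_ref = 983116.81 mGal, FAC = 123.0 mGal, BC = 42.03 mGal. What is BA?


BA = g_obs - g_ref + FAC - BC
= 982796.29 - 983116.81 + 123.0 - 42.03
= -239.55 mGal

-239.55


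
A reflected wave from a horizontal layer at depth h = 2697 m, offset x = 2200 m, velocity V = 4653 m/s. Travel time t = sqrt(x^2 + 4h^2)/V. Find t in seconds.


x^2 + 4h^2 = 2200^2 + 4*2697^2 = 4840000 + 29095236 = 33935236
sqrt(33935236) = 5825.3958
t = 5825.3958 / 4653 = 1.252 s

1.252


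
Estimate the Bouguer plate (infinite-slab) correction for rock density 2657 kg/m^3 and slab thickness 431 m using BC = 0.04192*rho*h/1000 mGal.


BC = 0.04192 * rho * h / 1000
= 0.04192 * 2657 * 431 / 1000
= 48.0054 mGal

48.0054


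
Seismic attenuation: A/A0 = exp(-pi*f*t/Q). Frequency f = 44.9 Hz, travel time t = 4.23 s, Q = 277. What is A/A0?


pi*f*t/Q = pi*44.9*4.23/277 = 2.154055
A/A0 = exp(-2.154055) = 0.116013

0.116013


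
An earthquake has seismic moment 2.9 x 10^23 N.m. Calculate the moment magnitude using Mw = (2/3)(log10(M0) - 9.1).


log10(M0) = log10(2.9 x 10^23) = 23.4624
Mw = 2/3 * (23.4624 - 9.1)
= 2/3 * 14.3624
= 9.57

9.57


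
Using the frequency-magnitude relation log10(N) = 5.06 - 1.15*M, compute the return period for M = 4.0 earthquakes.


log10(N) = 5.06 - 1.15*4.0 = 0.46
N = 10^0.46 = 2.884032
T = 1/N = 1/2.884032 = 0.3467 years

0.3467


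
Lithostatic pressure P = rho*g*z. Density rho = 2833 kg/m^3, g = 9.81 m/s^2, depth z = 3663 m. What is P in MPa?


P = rho * g * z / 1e6
= 2833 * 9.81 * 3663 / 1e6
= 101801106.99 / 1e6
= 101.8011 MPa

101.8011


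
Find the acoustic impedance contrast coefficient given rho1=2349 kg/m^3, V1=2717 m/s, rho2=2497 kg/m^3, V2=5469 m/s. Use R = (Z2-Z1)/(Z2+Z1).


Z1 = 2349 * 2717 = 6382233
Z2 = 2497 * 5469 = 13656093
R = (13656093 - 6382233) / (13656093 + 6382233) = 7273860 / 20038326 = 0.363

0.363


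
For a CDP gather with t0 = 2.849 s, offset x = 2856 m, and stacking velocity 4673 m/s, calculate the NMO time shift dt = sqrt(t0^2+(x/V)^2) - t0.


x/Vnmo = 2856/4673 = 0.611171
(x/Vnmo)^2 = 0.373529
t0^2 = 8.116801
sqrt(8.116801 + 0.373529) = 2.913817
dt = 2.913817 - 2.849 = 0.064817

0.064817


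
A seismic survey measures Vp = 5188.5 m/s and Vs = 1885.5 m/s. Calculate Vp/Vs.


Vp/Vs = 5188.5 / 1885.5
= 2.7518

2.7518


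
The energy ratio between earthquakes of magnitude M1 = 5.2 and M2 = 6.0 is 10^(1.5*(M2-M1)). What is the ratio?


M2 - M1 = 6.0 - 5.2 = 0.8
1.5 * 0.8 = 1.2
ratio = 10^1.2 = 15.85

15.85


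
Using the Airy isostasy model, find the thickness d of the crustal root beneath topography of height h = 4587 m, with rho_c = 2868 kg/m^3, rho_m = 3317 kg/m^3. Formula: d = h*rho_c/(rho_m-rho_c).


rho_m - rho_c = 3317 - 2868 = 449
d = 4587 * 2868 / 449
= 13155516 / 449
= 29299.59 m

29299.59


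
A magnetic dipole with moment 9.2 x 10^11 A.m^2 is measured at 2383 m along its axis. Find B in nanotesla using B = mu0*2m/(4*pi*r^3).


m = 9.2 x 10^11 = 920000000000 A.m^2
2m = 1840000000000 A.m^2
r^3 = 2383^3 = 13532315887
B = (4pi*10^-7) * 1840000000000 / (4*pi * 13532315887) * 1e9
= 2312212.193042 / 170052096706.62 * 1e9
= 13597.0814 nT

13597.0814


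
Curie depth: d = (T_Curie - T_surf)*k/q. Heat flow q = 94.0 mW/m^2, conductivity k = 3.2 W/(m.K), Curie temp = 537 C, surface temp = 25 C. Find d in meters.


T_Curie - T_surf = 537 - 25 = 512 C
Convert q to W/m^2: 94.0 mW/m^2 = 0.094 W/m^2
d = 512 * 3.2 / 0.094 = 17429.79 m

17429.79


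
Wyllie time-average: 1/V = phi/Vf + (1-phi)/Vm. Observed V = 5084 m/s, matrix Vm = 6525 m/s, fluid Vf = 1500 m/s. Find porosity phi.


1/V - 1/Vm = 1/5084 - 1/6525 = 4.344e-05
1/Vf - 1/Vm = 1/1500 - 1/6525 = 0.00051341
phi = 4.344e-05 / 0.00051341 = 0.0846

0.0846


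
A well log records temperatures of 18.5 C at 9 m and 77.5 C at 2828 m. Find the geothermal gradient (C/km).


dT = 77.5 - 18.5 = 59.0 C
dz = 2828 - 9 = 2819 m
gradient = dT/dz * 1000 = 59.0/2819 * 1000 = 20.9294 C/km

20.9294


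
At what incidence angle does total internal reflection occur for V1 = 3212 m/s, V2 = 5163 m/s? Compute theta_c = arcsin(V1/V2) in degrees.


V1/V2 = 3212/5163 = 0.622119
theta_c = arcsin(0.622119) = 38.471 degrees

38.471


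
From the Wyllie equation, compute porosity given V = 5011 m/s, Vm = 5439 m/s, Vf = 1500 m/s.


1/V - 1/Vm = 1/5011 - 1/5439 = 1.57e-05
1/Vf - 1/Vm = 1/1500 - 1/5439 = 0.00048281
phi = 1.57e-05 / 0.00048281 = 0.0325

0.0325


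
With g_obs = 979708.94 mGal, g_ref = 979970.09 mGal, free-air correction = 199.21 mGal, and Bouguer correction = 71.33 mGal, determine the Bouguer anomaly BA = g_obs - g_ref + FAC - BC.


BA = g_obs - g_ref + FAC - BC
= 979708.94 - 979970.09 + 199.21 - 71.33
= -133.27 mGal

-133.27


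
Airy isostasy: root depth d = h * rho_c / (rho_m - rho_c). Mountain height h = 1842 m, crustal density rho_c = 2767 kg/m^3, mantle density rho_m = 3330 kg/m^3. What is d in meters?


rho_m - rho_c = 3330 - 2767 = 563
d = 1842 * 2767 / 563
= 5096814 / 563
= 9052.96 m

9052.96


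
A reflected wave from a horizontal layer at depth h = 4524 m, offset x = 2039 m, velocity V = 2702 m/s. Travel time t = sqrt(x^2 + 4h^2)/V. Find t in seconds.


x^2 + 4h^2 = 2039^2 + 4*4524^2 = 4157521 + 81866304 = 86023825
sqrt(86023825) = 9274.903
t = 9274.903 / 2702 = 3.4326 s

3.4326


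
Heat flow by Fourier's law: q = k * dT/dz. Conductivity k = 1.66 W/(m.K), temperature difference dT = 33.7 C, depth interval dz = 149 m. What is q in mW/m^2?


q = k * dT / dz * 1000
= 1.66 * 33.7 / 149 * 1000
= 0.37545 * 1000
= 375.4497 mW/m^2

375.4497


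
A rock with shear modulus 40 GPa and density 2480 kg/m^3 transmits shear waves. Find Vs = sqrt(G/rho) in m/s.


Convert G to Pa: G = 40e9 Pa
Compute G/rho = 40e9 / 2480 = 16129032.2581
Vs = sqrt(16129032.2581) = 4016.1 m/s

4016.1


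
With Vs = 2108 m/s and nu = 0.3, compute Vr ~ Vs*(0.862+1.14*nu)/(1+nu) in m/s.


Numerator factor = 0.862 + 1.14*0.3 = 1.204
Denominator = 1 + 0.3 = 1.3
Vr = 2108 * 1.204 / 1.3 = 1952.33 m/s

1952.33


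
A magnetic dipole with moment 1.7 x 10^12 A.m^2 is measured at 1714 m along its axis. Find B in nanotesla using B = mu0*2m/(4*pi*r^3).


m = 1.7 x 10^12 = 1700000000000 A.m^2
2m = 3400000000000 A.m^2
r^3 = 1714^3 = 5035382344
B = (4pi*10^-7) * 3400000000000 / (4*pi * 5035382344) * 1e9
= 4272566.008882 / 63276480719.7 * 1e9
= 67522.1814 nT

67522.1814


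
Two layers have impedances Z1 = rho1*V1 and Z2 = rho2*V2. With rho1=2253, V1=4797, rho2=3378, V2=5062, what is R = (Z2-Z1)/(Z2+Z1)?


Z1 = 2253 * 4797 = 10807641
Z2 = 3378 * 5062 = 17099436
R = (17099436 - 10807641) / (17099436 + 10807641) = 6291795 / 27907077 = 0.2255

0.2255


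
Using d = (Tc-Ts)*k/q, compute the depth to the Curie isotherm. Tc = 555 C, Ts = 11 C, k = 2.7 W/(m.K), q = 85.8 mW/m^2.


T_Curie - T_surf = 555 - 11 = 544 C
Convert q to W/m^2: 85.8 mW/m^2 = 0.0858 W/m^2
d = 544 * 2.7 / 0.0858 = 17118.88 m

17118.88


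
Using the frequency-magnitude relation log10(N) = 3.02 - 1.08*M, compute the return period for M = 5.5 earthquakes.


log10(N) = 3.02 - 1.08*5.5 = -2.92
N = 10^-2.92 = 0.001202
T = 1/N = 1/0.001202 = 831.7638 years

831.7638


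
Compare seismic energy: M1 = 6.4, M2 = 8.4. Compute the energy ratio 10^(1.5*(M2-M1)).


M2 - M1 = 8.4 - 6.4 = 2.0
1.5 * 2.0 = 3.0
ratio = 10^3.0 = 1000.0

1000.0


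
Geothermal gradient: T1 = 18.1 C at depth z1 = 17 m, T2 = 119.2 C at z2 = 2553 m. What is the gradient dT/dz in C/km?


dT = 119.2 - 18.1 = 101.1 C
dz = 2553 - 17 = 2536 m
gradient = dT/dz * 1000 = 101.1/2536 * 1000 = 39.8659 C/km

39.8659


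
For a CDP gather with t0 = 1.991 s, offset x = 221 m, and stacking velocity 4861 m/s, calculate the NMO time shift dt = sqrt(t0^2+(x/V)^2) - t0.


x/Vnmo = 221/4861 = 0.045464
(x/Vnmo)^2 = 0.002067
t0^2 = 3.964081
sqrt(3.964081 + 0.002067) = 1.991519
dt = 1.991519 - 1.991 = 0.000519

5.190000e-04


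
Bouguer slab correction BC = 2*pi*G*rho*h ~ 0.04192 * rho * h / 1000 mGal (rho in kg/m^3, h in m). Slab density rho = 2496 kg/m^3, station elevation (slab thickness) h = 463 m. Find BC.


BC = 0.04192 * rho * h / 1000
= 0.04192 * 2496 * 463 / 1000
= 48.4448 mGal

48.4448


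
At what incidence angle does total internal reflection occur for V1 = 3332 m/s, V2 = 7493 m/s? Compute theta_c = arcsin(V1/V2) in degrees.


V1/V2 = 3332/7493 = 0.444682
theta_c = arcsin(0.444682) = 26.403 degrees

26.403


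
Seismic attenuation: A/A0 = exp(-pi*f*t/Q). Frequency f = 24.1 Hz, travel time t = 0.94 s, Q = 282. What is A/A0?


pi*f*t/Q = pi*24.1*0.94/282 = 0.252375
A/A0 = exp(-0.252375) = 0.776954

0.776954


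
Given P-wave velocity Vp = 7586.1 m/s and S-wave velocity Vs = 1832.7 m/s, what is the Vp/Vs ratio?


Vp/Vs = 7586.1 / 1832.7
= 4.1393

4.1393


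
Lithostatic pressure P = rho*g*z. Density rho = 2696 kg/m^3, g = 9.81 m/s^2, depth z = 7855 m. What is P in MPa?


P = rho * g * z / 1e6
= 2696 * 9.81 * 7855 / 1e6
= 207747154.8 / 1e6
= 207.7472 MPa

207.7472


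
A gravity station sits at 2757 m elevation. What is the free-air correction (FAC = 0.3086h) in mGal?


FAC = 0.3086 * h
= 0.3086 * 2757
= 850.8102 mGal

850.8102


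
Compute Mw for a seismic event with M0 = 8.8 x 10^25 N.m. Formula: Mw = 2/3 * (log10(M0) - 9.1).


log10(M0) = log10(8.8 x 10^25) = 25.9445
Mw = 2/3 * (25.9445 - 9.1)
= 2/3 * 16.8445
= 11.23

11.23


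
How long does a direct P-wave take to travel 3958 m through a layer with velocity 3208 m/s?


t = x / V
= 3958 / 3208
= 1.2338 s

1.2338


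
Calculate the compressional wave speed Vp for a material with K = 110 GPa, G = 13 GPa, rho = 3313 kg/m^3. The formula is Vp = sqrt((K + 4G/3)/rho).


First compute the effective modulus:
K + 4G/3 = 110e9 + 4*13e9/3 = 127333333333.33 Pa
Then divide by density:
127333333333.33 / 3313 = 38434450.1459 Pa/(kg/m^3)
Take the square root:
Vp = sqrt(38434450.1459) = 6199.55 m/s

6199.55


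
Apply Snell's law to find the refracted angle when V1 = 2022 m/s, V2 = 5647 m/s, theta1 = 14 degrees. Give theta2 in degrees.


sin(theta1) = sin(14 deg) = 0.241922
sin(theta2) = V2/V1 * sin(theta1) = 5647/2022 * 0.241922 = 0.675634
theta2 = arcsin(0.675634) = 42.5034 degrees

42.5034


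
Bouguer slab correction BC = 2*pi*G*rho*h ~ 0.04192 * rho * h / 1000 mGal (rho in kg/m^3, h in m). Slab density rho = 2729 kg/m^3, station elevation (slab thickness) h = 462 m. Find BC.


BC = 0.04192 * rho * h / 1000
= 0.04192 * 2729 * 462 / 1000
= 52.8527 mGal

52.8527


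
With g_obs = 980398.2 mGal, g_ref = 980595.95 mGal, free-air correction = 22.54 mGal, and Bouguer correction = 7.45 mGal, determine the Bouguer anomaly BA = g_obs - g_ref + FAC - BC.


BA = g_obs - g_ref + FAC - BC
= 980398.2 - 980595.95 + 22.54 - 7.45
= -182.66 mGal

-182.66


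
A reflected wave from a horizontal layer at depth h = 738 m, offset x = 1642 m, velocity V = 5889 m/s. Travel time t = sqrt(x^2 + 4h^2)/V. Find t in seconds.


x^2 + 4h^2 = 1642^2 + 4*738^2 = 2696164 + 2178576 = 4874740
sqrt(4874740) = 2207.8813
t = 2207.8813 / 5889 = 0.3749 s

0.3749


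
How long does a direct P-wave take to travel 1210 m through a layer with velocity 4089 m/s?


t = x / V
= 1210 / 4089
= 0.2959 s

0.2959


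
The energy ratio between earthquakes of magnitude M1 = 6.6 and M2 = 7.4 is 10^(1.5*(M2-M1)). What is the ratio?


M2 - M1 = 7.4 - 6.6 = 0.8
1.5 * 0.8 = 1.2
ratio = 10^1.2 = 15.85

15.85


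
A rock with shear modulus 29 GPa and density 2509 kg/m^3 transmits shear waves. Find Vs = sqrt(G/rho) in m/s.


Convert G to Pa: G = 29e9 Pa
Compute G/rho = 29e9 / 2509 = 11558389.7967
Vs = sqrt(11558389.7967) = 3399.76 m/s

3399.76


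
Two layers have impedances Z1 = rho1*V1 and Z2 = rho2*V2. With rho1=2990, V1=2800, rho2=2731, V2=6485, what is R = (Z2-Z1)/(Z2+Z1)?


Z1 = 2990 * 2800 = 8372000
Z2 = 2731 * 6485 = 17710535
R = (17710535 - 8372000) / (17710535 + 8372000) = 9338535 / 26082535 = 0.358

0.358


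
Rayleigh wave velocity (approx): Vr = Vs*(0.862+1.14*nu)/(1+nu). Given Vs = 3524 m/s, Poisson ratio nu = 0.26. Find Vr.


Numerator factor = 0.862 + 1.14*0.26 = 1.1584
Denominator = 1 + 0.26 = 1.26
Vr = 3524 * 1.1584 / 1.26 = 3239.84 m/s

3239.84


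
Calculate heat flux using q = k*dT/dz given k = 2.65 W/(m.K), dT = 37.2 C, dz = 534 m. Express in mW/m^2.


q = k * dT / dz * 1000
= 2.65 * 37.2 / 534 * 1000
= 0.184607 * 1000
= 184.6067 mW/m^2

184.6067


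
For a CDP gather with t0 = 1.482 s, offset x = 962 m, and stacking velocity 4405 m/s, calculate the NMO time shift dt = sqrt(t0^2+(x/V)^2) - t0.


x/Vnmo = 962/4405 = 0.218388
(x/Vnmo)^2 = 0.047693
t0^2 = 2.196324
sqrt(2.196324 + 0.047693) = 1.498004
dt = 1.498004 - 1.482 = 0.016004

0.016004


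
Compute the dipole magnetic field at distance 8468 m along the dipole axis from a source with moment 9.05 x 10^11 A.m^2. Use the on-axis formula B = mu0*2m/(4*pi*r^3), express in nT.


m = 9.05 x 10^11 = 905000000000 A.m^2
2m = 1810000000000 A.m^2
r^3 = 8468^3 = 607215079232
B = (4pi*10^-7) * 1810000000000 / (4*pi * 607215079232) * 1e9
= 2274513.081199 / 7630489728256.78 * 1e9
= 298.0822 nT

298.0822


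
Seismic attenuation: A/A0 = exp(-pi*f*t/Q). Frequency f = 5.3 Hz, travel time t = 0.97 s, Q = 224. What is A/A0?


pi*f*t/Q = pi*5.3*0.97/224 = 0.072102
A/A0 = exp(-0.072102) = 0.930436

0.930436


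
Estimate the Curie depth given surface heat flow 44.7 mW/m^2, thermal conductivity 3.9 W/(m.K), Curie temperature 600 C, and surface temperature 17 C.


T_Curie - T_surf = 600 - 17 = 583 C
Convert q to W/m^2: 44.7 mW/m^2 = 0.0447 W/m^2
d = 583 * 3.9 / 0.0447 = 50865.77 m

50865.77


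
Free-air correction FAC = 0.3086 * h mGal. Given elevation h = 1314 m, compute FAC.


FAC = 0.3086 * h
= 0.3086 * 1314
= 405.5004 mGal

405.5004


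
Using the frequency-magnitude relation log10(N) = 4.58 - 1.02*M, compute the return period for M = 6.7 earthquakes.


log10(N) = 4.58 - 1.02*6.7 = -2.254
N = 10^-2.254 = 0.005572
T = 1/N = 1/0.005572 = 179.4734 years

179.4734


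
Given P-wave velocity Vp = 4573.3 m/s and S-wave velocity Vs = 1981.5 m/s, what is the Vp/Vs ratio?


Vp/Vs = 4573.3 / 1981.5
= 2.308

2.308


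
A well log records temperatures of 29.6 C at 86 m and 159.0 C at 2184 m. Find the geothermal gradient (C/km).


dT = 159.0 - 29.6 = 129.4 C
dz = 2184 - 86 = 2098 m
gradient = dT/dz * 1000 = 129.4/2098 * 1000 = 61.6778 C/km

61.6778


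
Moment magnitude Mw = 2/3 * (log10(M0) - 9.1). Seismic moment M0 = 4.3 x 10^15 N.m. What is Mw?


log10(M0) = log10(4.3 x 10^15) = 15.6335
Mw = 2/3 * (15.6335 - 9.1)
= 2/3 * 6.5335
= 4.36

4.36


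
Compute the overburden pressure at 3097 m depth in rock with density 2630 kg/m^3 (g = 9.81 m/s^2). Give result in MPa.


P = rho * g * z / 1e6
= 2630 * 9.81 * 3097 / 1e6
= 79903529.1 / 1e6
= 79.9035 MPa

79.9035


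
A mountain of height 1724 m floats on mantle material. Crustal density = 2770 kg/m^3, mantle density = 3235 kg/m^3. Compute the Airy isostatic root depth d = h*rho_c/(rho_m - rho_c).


rho_m - rho_c = 3235 - 2770 = 465
d = 1724 * 2770 / 465
= 4775480 / 465
= 10269.85 m

10269.85


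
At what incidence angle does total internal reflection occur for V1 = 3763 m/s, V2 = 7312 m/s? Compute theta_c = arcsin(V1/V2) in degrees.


V1/V2 = 3763/7312 = 0.514633
theta_c = arcsin(0.514633) = 30.973 degrees

30.973


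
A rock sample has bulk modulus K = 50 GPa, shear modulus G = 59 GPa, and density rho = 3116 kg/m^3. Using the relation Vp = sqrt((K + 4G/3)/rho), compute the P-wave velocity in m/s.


First compute the effective modulus:
K + 4G/3 = 50e9 + 4*59e9/3 = 128666666666.67 Pa
Then divide by density:
128666666666.67 / 3116 = 41292255.0278 Pa/(kg/m^3)
Take the square root:
Vp = sqrt(41292255.0278) = 6425.9 m/s

6425.9


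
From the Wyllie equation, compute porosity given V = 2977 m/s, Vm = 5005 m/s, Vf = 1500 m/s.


1/V - 1/Vm = 1/2977 - 1/5005 = 0.00013611
1/Vf - 1/Vm = 1/1500 - 1/5005 = 0.00046687
phi = 0.00013611 / 0.00046687 = 0.2915

0.2915


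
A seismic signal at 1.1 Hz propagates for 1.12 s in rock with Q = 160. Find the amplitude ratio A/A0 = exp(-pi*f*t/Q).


pi*f*t/Q = pi*1.1*1.12/160 = 0.02419
A/A0 = exp(-0.02419) = 0.9761

0.9761


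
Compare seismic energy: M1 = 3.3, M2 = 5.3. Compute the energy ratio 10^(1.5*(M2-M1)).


M2 - M1 = 5.3 - 3.3 = 2.0
1.5 * 2.0 = 3.0
ratio = 10^3.0 = 1000.0

1000.0


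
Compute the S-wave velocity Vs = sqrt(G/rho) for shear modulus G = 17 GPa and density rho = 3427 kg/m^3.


Convert G to Pa: G = 17e9 Pa
Compute G/rho = 17e9 / 3427 = 4960606.9448
Vs = sqrt(4960606.9448) = 2227.24 m/s

2227.24


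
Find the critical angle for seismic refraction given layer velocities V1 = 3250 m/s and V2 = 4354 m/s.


V1/V2 = 3250/4354 = 0.74644
theta_c = arcsin(0.74644) = 48.2829 degrees

48.2829


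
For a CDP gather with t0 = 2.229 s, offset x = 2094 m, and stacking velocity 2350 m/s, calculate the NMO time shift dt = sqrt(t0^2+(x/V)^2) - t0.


x/Vnmo = 2094/2350 = 0.891064
(x/Vnmo)^2 = 0.793995
t0^2 = 4.968441
sqrt(4.968441 + 0.793995) = 2.400507
dt = 2.400507 - 2.229 = 0.171507

0.171507


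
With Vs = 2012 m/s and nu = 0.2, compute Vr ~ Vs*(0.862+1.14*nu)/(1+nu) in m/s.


Numerator factor = 0.862 + 1.14*0.2 = 1.09
Denominator = 1 + 0.2 = 1.2
Vr = 2012 * 1.09 / 1.2 = 1827.57 m/s

1827.57


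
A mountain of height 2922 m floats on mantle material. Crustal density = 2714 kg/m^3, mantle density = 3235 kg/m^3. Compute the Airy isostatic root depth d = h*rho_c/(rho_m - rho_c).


rho_m - rho_c = 3235 - 2714 = 521
d = 2922 * 2714 / 521
= 7930308 / 521
= 15221.32 m

15221.32


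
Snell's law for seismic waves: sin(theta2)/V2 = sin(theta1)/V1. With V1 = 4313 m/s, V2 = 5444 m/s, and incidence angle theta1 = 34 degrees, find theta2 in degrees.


sin(theta1) = sin(34 deg) = 0.559193
sin(theta2) = V2/V1 * sin(theta1) = 5444/4313 * 0.559193 = 0.70583
theta2 = arcsin(0.70583) = 44.8967 degrees

44.8967


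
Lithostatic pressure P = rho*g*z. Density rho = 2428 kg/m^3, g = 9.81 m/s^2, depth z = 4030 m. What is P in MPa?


P = rho * g * z / 1e6
= 2428 * 9.81 * 4030 / 1e6
= 95989280.4 / 1e6
= 95.9893 MPa

95.9893


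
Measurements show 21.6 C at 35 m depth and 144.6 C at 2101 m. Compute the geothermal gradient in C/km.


dT = 144.6 - 21.6 = 123.0 C
dz = 2101 - 35 = 2066 m
gradient = dT/dz * 1000 = 123.0/2066 * 1000 = 59.5353 C/km

59.5353


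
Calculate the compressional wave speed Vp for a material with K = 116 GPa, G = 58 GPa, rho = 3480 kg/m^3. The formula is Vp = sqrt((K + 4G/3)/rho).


First compute the effective modulus:
K + 4G/3 = 116e9 + 4*58e9/3 = 193333333333.33 Pa
Then divide by density:
193333333333.33 / 3480 = 55555555.5556 Pa/(kg/m^3)
Take the square root:
Vp = sqrt(55555555.5556) = 7453.56 m/s

7453.56


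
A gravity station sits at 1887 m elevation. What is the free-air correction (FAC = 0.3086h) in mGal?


FAC = 0.3086 * h
= 0.3086 * 1887
= 582.3282 mGal

582.3282


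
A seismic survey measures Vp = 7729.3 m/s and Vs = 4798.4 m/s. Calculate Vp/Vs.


Vp/Vs = 7729.3 / 4798.4
= 1.6108

1.6108


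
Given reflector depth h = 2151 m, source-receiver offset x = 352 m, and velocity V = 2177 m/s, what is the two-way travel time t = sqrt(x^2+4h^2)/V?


x^2 + 4h^2 = 352^2 + 4*2151^2 = 123904 + 18507204 = 18631108
sqrt(18631108) = 4316.3767
t = 4316.3767 / 2177 = 1.9827 s

1.9827


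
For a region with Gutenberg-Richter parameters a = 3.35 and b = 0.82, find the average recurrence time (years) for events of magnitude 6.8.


log10(N) = 3.35 - 0.82*6.8 = -2.226
N = 10^-2.226 = 0.005943
T = 1/N = 1/0.005943 = 168.2674 years

168.2674


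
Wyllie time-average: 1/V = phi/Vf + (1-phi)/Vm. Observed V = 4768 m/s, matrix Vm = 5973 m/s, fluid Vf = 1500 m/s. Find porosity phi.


1/V - 1/Vm = 1/4768 - 1/5973 = 4.231e-05
1/Vf - 1/Vm = 1/1500 - 1/5973 = 0.00049925
phi = 4.231e-05 / 0.00049925 = 0.0848

0.0848


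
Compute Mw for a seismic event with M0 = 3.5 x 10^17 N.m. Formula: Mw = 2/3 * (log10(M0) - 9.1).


log10(M0) = log10(3.5 x 10^17) = 17.5441
Mw = 2/3 * (17.5441 - 9.1)
= 2/3 * 8.4441
= 5.63

5.63


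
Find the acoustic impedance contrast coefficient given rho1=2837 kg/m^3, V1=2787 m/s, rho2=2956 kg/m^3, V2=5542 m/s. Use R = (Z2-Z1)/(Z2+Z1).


Z1 = 2837 * 2787 = 7906719
Z2 = 2956 * 5542 = 16382152
R = (16382152 - 7906719) / (16382152 + 7906719) = 8475433 / 24288871 = 0.3489

0.3489


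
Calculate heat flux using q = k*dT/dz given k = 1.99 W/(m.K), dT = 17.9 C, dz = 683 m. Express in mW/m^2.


q = k * dT / dz * 1000
= 1.99 * 17.9 / 683 * 1000
= 0.052154 * 1000
= 52.1537 mW/m^2

52.1537


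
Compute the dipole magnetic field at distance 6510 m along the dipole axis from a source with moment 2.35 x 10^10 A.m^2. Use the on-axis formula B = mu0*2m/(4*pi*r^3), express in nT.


m = 2.35 x 10^10 = 23500000000 A.m^2
2m = 47000000000 A.m^2
r^3 = 6510^3 = 275894451000
B = (4pi*10^-7) * 47000000000 / (4*pi * 275894451000) * 1e9
= 59061.941887 / 3466991921711.16 * 1e9
= 17.0355 nT

17.0355


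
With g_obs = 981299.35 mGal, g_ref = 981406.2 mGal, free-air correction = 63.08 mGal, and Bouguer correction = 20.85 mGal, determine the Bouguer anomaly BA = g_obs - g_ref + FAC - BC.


BA = g_obs - g_ref + FAC - BC
= 981299.35 - 981406.2 + 63.08 - 20.85
= -64.62 mGal

-64.62


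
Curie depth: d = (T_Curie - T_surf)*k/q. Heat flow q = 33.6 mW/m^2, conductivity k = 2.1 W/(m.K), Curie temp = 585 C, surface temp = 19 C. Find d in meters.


T_Curie - T_surf = 585 - 19 = 566 C
Convert q to W/m^2: 33.6 mW/m^2 = 0.0336 W/m^2
d = 566 * 2.1 / 0.0336 = 35375.0 m

35375.0


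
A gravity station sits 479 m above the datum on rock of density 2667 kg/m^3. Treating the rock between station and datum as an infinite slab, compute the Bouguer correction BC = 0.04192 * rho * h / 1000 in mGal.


BC = 0.04192 * rho * h / 1000
= 0.04192 * 2667 * 479 / 1000
= 53.5525 mGal

53.5525


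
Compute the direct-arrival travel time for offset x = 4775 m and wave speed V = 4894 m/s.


t = x / V
= 4775 / 4894
= 0.9757 s

0.9757


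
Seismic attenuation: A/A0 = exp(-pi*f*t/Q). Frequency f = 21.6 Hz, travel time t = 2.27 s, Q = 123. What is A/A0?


pi*f*t/Q = pi*21.6*2.27/123 = 1.252346
A/A0 = exp(-1.252346) = 0.285833

0.285833


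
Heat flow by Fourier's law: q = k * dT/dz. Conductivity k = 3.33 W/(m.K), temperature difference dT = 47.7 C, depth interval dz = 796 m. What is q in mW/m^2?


q = k * dT / dz * 1000
= 3.33 * 47.7 / 796 * 1000
= 0.199549 * 1000
= 199.549 mW/m^2

199.549


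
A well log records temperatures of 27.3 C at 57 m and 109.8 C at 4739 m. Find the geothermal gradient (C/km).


dT = 109.8 - 27.3 = 82.5 C
dz = 4739 - 57 = 4682 m
gradient = dT/dz * 1000 = 82.5/4682 * 1000 = 17.6207 C/km

17.6207


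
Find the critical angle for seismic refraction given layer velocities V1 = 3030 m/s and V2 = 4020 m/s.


V1/V2 = 3030/4020 = 0.753731
theta_c = arcsin(0.753731) = 48.9146 degrees

48.9146


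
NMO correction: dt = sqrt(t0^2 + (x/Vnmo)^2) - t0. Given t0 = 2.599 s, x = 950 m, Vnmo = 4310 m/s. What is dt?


x/Vnmo = 950/4310 = 0.220418
(x/Vnmo)^2 = 0.048584
t0^2 = 6.754801
sqrt(6.754801 + 0.048584) = 2.60833
dt = 2.60833 - 2.599 = 0.00933

0.00933


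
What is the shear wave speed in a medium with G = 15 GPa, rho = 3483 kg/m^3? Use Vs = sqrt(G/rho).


Convert G to Pa: G = 15e9 Pa
Compute G/rho = 15e9 / 3483 = 4306632.2136
Vs = sqrt(4306632.2136) = 2075.24 m/s

2075.24


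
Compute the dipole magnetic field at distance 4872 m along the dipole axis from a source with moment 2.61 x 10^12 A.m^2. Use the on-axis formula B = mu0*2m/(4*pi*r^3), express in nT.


m = 2.61 x 10^12 = 2610000000000 A.m^2
2m = 5220000000000 A.m^2
r^3 = 4872^3 = 115643662848
B = (4pi*10^-7) * 5220000000000 / (4*pi * 115643662848) * 1e9
= 6559645.460695 / 1453221126549.97 * 1e9
= 4513.866 nT

4513.866


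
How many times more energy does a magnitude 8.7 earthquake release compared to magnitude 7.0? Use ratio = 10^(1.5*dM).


M2 - M1 = 8.7 - 7.0 = 1.7
1.5 * 1.7 = 2.55
ratio = 10^2.55 = 354.81

354.81


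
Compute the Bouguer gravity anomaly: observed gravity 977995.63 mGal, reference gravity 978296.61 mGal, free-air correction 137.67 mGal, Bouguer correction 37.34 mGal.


BA = g_obs - g_ref + FAC - BC
= 977995.63 - 978296.61 + 137.67 - 37.34
= -200.65 mGal

-200.65


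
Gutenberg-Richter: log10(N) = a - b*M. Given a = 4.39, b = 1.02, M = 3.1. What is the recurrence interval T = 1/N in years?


log10(N) = 4.39 - 1.02*3.1 = 1.228
N = 10^1.228 = 16.904409
T = 1/N = 1/16.904409 = 0.0592 years

0.0592


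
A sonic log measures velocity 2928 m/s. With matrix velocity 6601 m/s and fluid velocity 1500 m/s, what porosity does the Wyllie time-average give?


1/V - 1/Vm = 1/2928 - 1/6601 = 0.00019004
1/Vf - 1/Vm = 1/1500 - 1/6601 = 0.00051517
phi = 0.00019004 / 0.00051517 = 0.3689

0.3689


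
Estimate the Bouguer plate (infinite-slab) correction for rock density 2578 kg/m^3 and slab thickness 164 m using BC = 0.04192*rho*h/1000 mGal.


BC = 0.04192 * rho * h / 1000
= 0.04192 * 2578 * 164 / 1000
= 17.7234 mGal

17.7234
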